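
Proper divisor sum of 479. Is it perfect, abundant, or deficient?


Proper divisors: 1
Sum = 1 = 1
1 < 479 → deficient

s(479) = 1 (deficient)


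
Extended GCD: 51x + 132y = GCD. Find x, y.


Tabular extended Euclidean (each row: r = 51*s + 132*t):
r=51, s=1, t=0
r=132, s=0, t=1
q=0: r=51, s=1, t=0   [51*(1) + 132*(0) = 51]
q=2: r=30, s=-2, t=1   [51*(-2) + 132*(1) = 30]
q=1: r=21, s=3, t=-1   [51*(3) + 132*(-1) = 21]
q=1: r=9, s=-5, t=2   [51*(-5) + 132*(2) = 9]
q=2: r=3, s=13, t=-5   [51*(13) + 132*(-5) = 3]
q=3: r=0, s=-44, t=17   [51*(-44) + 132*(17) = 0]
GCD = 3; from the row with r=3: x=13, y=-5
Check: 51*(13) + 132*(-5) = 663 - 660 = 3

GCD = 3, x = 13, y = -5


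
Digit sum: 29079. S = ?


2 + 9 + 0 + 7 + 9 = 27


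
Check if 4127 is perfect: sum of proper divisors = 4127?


Proper divisors of 4127: 1
Sum = 1 = 1

No, 4127 is not perfect (1 ≠ 4127)


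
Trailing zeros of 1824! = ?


floor(1824/5) = 364
floor(1824/25) = 72
floor(1824/125) = 14
floor(1824/625) = 2
Total = 452

452 trailing zeros


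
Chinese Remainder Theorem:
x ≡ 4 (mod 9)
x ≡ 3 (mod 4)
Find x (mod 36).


M = 9*4 = 36
M1 = M/9 = 4, M2 = M/4 = 9
M1^(-1) mod 9 = 7, M2^(-1) mod 4 = 1
x = 4*4*7 + 3*9*1 = 139
139 mod 36 = 31
Check: 31 mod 9 = 4 ✓, 31 mod 4 = 3 ✓

x ≡ 31 (mod 36)


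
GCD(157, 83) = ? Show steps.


157 = 1 * 83 + 74
83 = 1 * 74 + 9
74 = 8 * 9 + 2
9 = 4 * 2 + 1
2 = 2 * 1 + 0
GCD = 1


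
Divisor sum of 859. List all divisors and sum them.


Divisors of 859: 1, 859
Sum = 1 + 859 = 860

σ(859) = 860


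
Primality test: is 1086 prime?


1086 / 2 = 543 (exact division)
1086 is NOT prime.

No, 1086 is not prime


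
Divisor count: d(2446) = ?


2446 = 2^1 × 1223^1
d(2446) = (1+1) × (1+1) = 4

4 divisors


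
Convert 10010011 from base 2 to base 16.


10010011 (base 2) = 147 (decimal)
147 (decimal) = 93 (base 16)


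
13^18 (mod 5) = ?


13^1 mod 5 = 3
13^2 mod 5 = 4
13^3 mod 5 = 2
13^4 mod 5 = 1
13^5 mod 5 = 3
13^6 mod 5 = 4
13^7 mod 5 = 2
13^8 mod 5 = 1
13^9 mod 5 = 3
13^10 mod 5 = 4
13^11 mod 5 = 2
13^12 mod 5 = 1
13^13 mod 5 = 3
13^14 mod 5 = 4
13^15 mod 5 = 2
13^16 mod 5 = 1
13^17 mod 5 = 3
13^18 mod 5 = 4


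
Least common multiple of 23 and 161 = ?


GCD(23, 161) = 23
LCM = 23*161/23 = 3703/23 = 161

LCM = 161


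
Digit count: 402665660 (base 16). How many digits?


402665660 in base 16 = 180030BC
Number of digits = 8

8 digits (base 16)


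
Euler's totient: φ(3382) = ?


3382 = 2 × 19 × 89
Prime factors: 2, 19, 89
φ(3382) = 3382 × (1-1/2) × (1-1/19) × (1-1/89)
= 3382 × 1/2 × 18/19 × 88/89 = 1584

φ(3382) = 1584


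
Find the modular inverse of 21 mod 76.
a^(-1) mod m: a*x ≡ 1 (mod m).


Use the extended Euclidean algorithm on (76, 21); each row r = 76*s + 21*t:
r=76, s=1, t=0
r=21, s=0, t=1
q=3: r=13, s=1, t=-3   [76*(1) + 21*(-3) = 13]
q=1: r=8, s=-1, t=4   [76*(-1) + 21*(4) = 8]
q=1: r=5, s=2, t=-7   [76*(2) + 21*(-7) = 5]
q=1: r=3, s=-3, t=11   [76*(-3) + 21*(11) = 3]
q=1: r=2, s=5, t=-18   [76*(5) + 21*(-18) = 2]
q=1: r=1, s=-8, t=29   [76*(-8) + 21*(29) = 1]
q=2: r=0, s=21, t=-76   [76*(21) + 21*(-76) = 0]
GCD = 1 with t = 29, so 21*(29) ≡ 1 (mod 76)
Inverse = 29 mod 76 = 29
Check: 21 * 29 = 609 ≡ 1 (mod 76)

21^(-1) ≡ 29 (mod 76)


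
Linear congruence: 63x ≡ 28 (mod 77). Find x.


GCD(63, 77) = 7 divides 28
Divide: 9x ≡ 4 (mod 11)
x ≡ 9 (mod 11)


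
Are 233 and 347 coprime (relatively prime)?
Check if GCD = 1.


Euclidean algorithm:
347 = 1 * 233 + 114
233 = 2 * 114 + 5
114 = 22 * 5 + 4
5 = 1 * 4 + 1
4 = 4 * 1 + 0
GCD(233, 347) = 1

Yes, coprime (GCD = 1)


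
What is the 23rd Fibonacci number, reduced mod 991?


F(k) mod 991 for k=1..23:
1, 1, 2, 3, 5, 8, 13, 21, 34, 55, 89, 144, 233, 377, 610, 987, 606, 602, 217, 819, 45, 864, 909
F(23) mod 991 = 909


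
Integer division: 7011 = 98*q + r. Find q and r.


7011 = 98 * 71 + 53
Check: 6958 + 53 = 7011

q = 71, r = 53


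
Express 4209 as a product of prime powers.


4209 / 3 = 1403
1403 / 23 = 61
61 / 61 = 1
4209 = 3 × 23 × 61


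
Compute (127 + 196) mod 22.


127 + 196 = 323
323 mod 22 = 15


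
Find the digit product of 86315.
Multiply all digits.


8 × 6 × 3 × 1 × 5 = 720


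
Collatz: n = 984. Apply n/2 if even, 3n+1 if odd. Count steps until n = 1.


984 → 492 → 246 → 123 → 370 → 185 → 556 → 278 → 139 → 418 → 209 → 628 → 314 → 157 → 472 → 236 → 118 → 59 → 178 → 89 → 268 → 134 → 67 → 202 → 101 → 304 → 152 → 76 → 38 → 19 → 58 → 29 → 88 → 44 → 22 → 11 → 34 → 17 → 52 → 26 → 13 → 40 → 20 → 10 → 5 → 16 → 8 → 4 → 2 → 1
Total steps = 49

49 steps


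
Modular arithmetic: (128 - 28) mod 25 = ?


128 - 28 = 100
100 mod 25 = 0


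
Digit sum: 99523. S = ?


9 + 9 + 5 + 2 + 3 = 28


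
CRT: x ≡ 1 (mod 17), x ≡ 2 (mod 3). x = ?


M = 17*3 = 51
M1 = M/17 = 3, M2 = M/3 = 17
M1^(-1) mod 17 = 6, M2^(-1) mod 3 = 2
x = 1*3*6 + 2*17*2 = 86
86 mod 51 = 35
Check: 35 mod 17 = 1 ✓, 35 mod 3 = 2 ✓

x ≡ 35 (mod 51)


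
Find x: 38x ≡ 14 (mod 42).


GCD(38, 42) = 2 divides 14
Divide: 19x ≡ 7 (mod 21)
x ≡ 7 (mod 21)


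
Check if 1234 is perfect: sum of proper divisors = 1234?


Proper divisors of 1234: 1, 2, 617
Sum = 1 + 2 + 617 = 620

No, 1234 is not perfect (620 ≠ 1234)


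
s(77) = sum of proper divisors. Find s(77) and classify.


Proper divisors: 1, 7, 11
Sum = 1 + 7 + 11 = 19
19 < 77 → deficient

s(77) = 19 (deficient)


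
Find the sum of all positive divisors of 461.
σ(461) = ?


Divisors of 461: 1, 461
Sum = 1 + 461 = 462

σ(461) = 462


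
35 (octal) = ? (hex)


35 (base 8) = 29 (decimal)
29 (decimal) = 1D (base 16)


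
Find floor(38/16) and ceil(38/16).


38/16 = 2.3750
floor = 2
ceil = 3

floor = 2, ceil = 3


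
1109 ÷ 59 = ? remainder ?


1109 = 59 * 18 + 47
Check: 1062 + 47 = 1109

q = 18, r = 47


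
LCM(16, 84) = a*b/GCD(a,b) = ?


GCD(16, 84) = 4
LCM = 16*84/4 = 1344/4 = 336

LCM = 336


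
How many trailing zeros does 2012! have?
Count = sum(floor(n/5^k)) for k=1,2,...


floor(2012/5) = 402
floor(2012/25) = 80
floor(2012/125) = 16
floor(2012/625) = 3
Total = 501

501 trailing zeros


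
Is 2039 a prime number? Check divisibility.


Check divisors up to sqrt(2039) = 45.1553
No divisors found.
2039 is prime.

Yes, 2039 is prime


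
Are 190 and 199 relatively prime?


Euclidean algorithm:
199 = 1 * 190 + 9
190 = 21 * 9 + 1
9 = 9 * 1 + 0
GCD(190, 199) = 1

Yes, coprime (GCD = 1)


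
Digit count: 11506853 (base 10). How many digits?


11506853 has 8 digits in base 10
floor(log10(11506853)) + 1 = floor(7.0610) + 1 = 8

8 digits (base 10)


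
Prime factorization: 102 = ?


102 / 2 = 51
51 / 3 = 17
17 / 17 = 1
102 = 2 × 3 × 17


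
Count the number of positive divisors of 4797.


4797 = 3^2 × 13^1 × 41^1
d(4797) = (2+1) × (1+1) × (1+1) = 12

12 divisors


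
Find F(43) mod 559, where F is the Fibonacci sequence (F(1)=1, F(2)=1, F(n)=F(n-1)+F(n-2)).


F(k) mod 559 for k=1..43:
1, 1, 2, 3, 5, 8, 13, 21, 34, 55, 89, 144, 233, 377, 51, 428, 479, 348, 268, 57, 325, 382, 148, 530, 119, 90, 209, 299, 508, 248, 197, 445, 83, 528, 52, 21, 73, 94, 167, 261, 428, 130, 558
F(43) mod 559 = 558


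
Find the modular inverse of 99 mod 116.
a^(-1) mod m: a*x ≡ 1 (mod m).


Use the extended Euclidean algorithm on (116, 99); each row r = 116*s + 99*t:
r=116, s=1, t=0
r=99, s=0, t=1
q=1: r=17, s=1, t=-1   [116*(1) + 99*(-1) = 17]
q=5: r=14, s=-5, t=6   [116*(-5) + 99*(6) = 14]
q=1: r=3, s=6, t=-7   [116*(6) + 99*(-7) = 3]
q=4: r=2, s=-29, t=34   [116*(-29) + 99*(34) = 2]
q=1: r=1, s=35, t=-41   [116*(35) + 99*(-41) = 1]
q=2: r=0, s=-99, t=116   [116*(-99) + 99*(116) = 0]
GCD = 1 with t = -41, so 99*(-41) ≡ 1 (mod 116)
Inverse = -41 mod 116 = 75
Check: 99 * 75 = 7425 ≡ 1 (mod 116)

99^(-1) ≡ 75 (mod 116)


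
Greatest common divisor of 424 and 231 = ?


424 = 1 * 231 + 193
231 = 1 * 193 + 38
193 = 5 * 38 + 3
38 = 12 * 3 + 2
3 = 1 * 2 + 1
2 = 2 * 1 + 0
GCD = 1


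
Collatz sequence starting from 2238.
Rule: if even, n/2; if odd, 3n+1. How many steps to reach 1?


2238 → 1119 → 3358 → 1679 → 5038 → 2519 → 7558 → 3779 → 11338 → 5669 → 17008 → 8504 → 4252 → 2126 → 1063 → 3190 → 1595 → 4786 → 2393 → 7180 → 3590 → 1795 → 5386 → 2693 → 8080 → 4040 → 2020 → 1010 → 505 → 1516 → 758 → 379 → 1138 → 569 → 1708 → 854 → 427 → 1282 → 641 → 1924 → 962 → 481 → 1444 → 722 → 361 → 1084 → 542 → 271 → 814 → 407 → 1222 → 611 → 1834 → 917 → 2752 → 1376 → 688 → 344 → 172 → 86 → 43 → 130 → 65 → 196 → 98 → 49 → 148 → 74 → 37 → 112 → 56 → 28 → 14 → 7 → 22 → 11 → 34 → 17 → 52 → 26 → 13 → 40 → 20 → 10 → 5 → 16 → 8 → 4 → 2 → 1
Total steps = 89

89 steps


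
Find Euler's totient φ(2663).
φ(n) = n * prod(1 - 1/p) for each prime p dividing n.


2663 = 2663
Prime factors: 2663
φ(2663) = 2663 × (1-1/2663)
= 2663 × 2662/2663 = 2662

φ(2663) = 2662


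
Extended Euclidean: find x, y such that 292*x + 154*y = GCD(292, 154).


Tabular extended Euclidean (each row: r = 292*s + 154*t):
r=292, s=1, t=0
r=154, s=0, t=1
q=1: r=138, s=1, t=-1   [292*(1) + 154*(-1) = 138]
q=1: r=16, s=-1, t=2   [292*(-1) + 154*(2) = 16]
q=8: r=10, s=9, t=-17   [292*(9) + 154*(-17) = 10]
q=1: r=6, s=-10, t=19   [292*(-10) + 154*(19) = 6]
q=1: r=4, s=19, t=-36   [292*(19) + 154*(-36) = 4]
q=1: r=2, s=-29, t=55   [292*(-29) + 154*(55) = 2]
q=2: r=0, s=77, t=-146   [292*(77) + 154*(-146) = 0]
GCD = 2; from the row with r=2: x=-29, y=55
Check: 292*(-29) + 154*(55) = -8468 + 8470 = 2

GCD = 2, x = -29, y = 55


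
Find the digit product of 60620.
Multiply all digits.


6 × 0 × 6 × 2 × 0 = 0


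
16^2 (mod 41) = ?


16^1 mod 41 = 16
16^2 mod 41 = 10


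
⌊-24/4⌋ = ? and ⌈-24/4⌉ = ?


-24/4 = -6.0000
floor = -6
ceil = -6

floor = -6, ceil = -6


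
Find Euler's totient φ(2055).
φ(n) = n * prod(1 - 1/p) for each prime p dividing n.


2055 = 3 × 5 × 137
Prime factors: 3, 5, 137
φ(2055) = 2055 × (1-1/3) × (1-1/5) × (1-1/137)
= 2055 × 2/3 × 4/5 × 136/137 = 1088

φ(2055) = 1088


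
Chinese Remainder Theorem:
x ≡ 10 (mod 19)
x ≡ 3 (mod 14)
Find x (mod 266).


M = 19*14 = 266
M1 = M/19 = 14, M2 = M/14 = 19
M1^(-1) mod 19 = 15, M2^(-1) mod 14 = 3
x = 10*14*15 + 3*19*3 = 2271
2271 mod 266 = 143
Check: 143 mod 19 = 10 ✓, 143 mod 14 = 3 ✓

x ≡ 143 (mod 266)


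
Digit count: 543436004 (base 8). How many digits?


543436004 in base 8 = 4031026344
Number of digits = 10

10 digits (base 8)


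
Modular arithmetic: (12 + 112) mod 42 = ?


12 + 112 = 124
124 mod 42 = 40


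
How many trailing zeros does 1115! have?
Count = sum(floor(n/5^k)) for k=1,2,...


floor(1115/5) = 223
floor(1115/25) = 44
floor(1115/125) = 8
floor(1115/625) = 1
Total = 276

276 trailing zeros


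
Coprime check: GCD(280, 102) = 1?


Euclidean algorithm:
280 = 2 * 102 + 76
102 = 1 * 76 + 26
76 = 2 * 26 + 24
26 = 1 * 24 + 2
24 = 12 * 2 + 0
GCD(280, 102) = 2

No, not coprime (GCD = 2)


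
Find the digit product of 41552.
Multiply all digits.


4 × 1 × 5 × 5 × 2 = 200


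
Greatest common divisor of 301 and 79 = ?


301 = 3 * 79 + 64
79 = 1 * 64 + 15
64 = 4 * 15 + 4
15 = 3 * 4 + 3
4 = 1 * 3 + 1
3 = 3 * 1 + 0
GCD = 1


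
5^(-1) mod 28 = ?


Use the extended Euclidean algorithm on (28, 5); each row r = 28*s + 5*t:
r=28, s=1, t=0
r=5, s=0, t=1
q=5: r=3, s=1, t=-5   [28*(1) + 5*(-5) = 3]
q=1: r=2, s=-1, t=6   [28*(-1) + 5*(6) = 2]
q=1: r=1, s=2, t=-11   [28*(2) + 5*(-11) = 1]
q=2: r=0, s=-5, t=28   [28*(-5) + 5*(28) = 0]
GCD = 1 with t = -11, so 5*(-11) ≡ 1 (mod 28)
Inverse = -11 mod 28 = 17
Check: 5 * 17 = 85 ≡ 1 (mod 28)

5^(-1) ≡ 17 (mod 28)


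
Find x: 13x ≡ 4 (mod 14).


GCD(13, 14) = 1, unique solution
a^(-1) mod 14 = 13
x = 13 * 4 mod 14 = 10

x ≡ 10 (mod 14)


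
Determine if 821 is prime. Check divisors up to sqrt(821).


Check divisors up to sqrt(821) = 28.6531
No divisors found.
821 is prime.

Yes, 821 is prime


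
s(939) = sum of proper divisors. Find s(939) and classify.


Proper divisors: 1, 3, 313
Sum = 1 + 3 + 313 = 317
317 < 939 → deficient

s(939) = 317 (deficient)


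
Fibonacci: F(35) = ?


Sequence: 1, 1, 2, 3, 5, 8, 13, 21, 34, 55, 89, 144, 233, 377, 610, 987, 1597, 2584, 4181, 6765, 10946, 17711, 28657, 46368, 75025, 121393, 196418, 317811, 514229, 832040, 1346269, 2178309, 3524578, 5702887, 9227465
F(35) = 9227465


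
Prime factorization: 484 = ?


484 / 2 = 242
242 / 2 = 121
121 / 11 = 11
11 / 11 = 1
484 = 2^2 × 11^2


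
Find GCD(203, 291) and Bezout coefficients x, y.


Tabular extended Euclidean (each row: r = 203*s + 291*t):
r=203, s=1, t=0
r=291, s=0, t=1
q=0: r=203, s=1, t=0   [203*(1) + 291*(0) = 203]
q=1: r=88, s=-1, t=1   [203*(-1) + 291*(1) = 88]
q=2: r=27, s=3, t=-2   [203*(3) + 291*(-2) = 27]
q=3: r=7, s=-10, t=7   [203*(-10) + 291*(7) = 7]
q=3: r=6, s=33, t=-23   [203*(33) + 291*(-23) = 6]
q=1: r=1, s=-43, t=30   [203*(-43) + 291*(30) = 1]
q=6: r=0, s=291, t=-203   [203*(291) + 291*(-203) = 0]
GCD = 1; from the row with r=1: x=-43, y=30
Check: 203*(-43) + 291*(30) = -8729 + 8730 = 1

GCD = 1, x = -43, y = 30


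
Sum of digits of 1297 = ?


1 + 2 + 9 + 7 = 19


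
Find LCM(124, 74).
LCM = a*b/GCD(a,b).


GCD(124, 74) = 2
LCM = 124*74/2 = 9176/2 = 4588

LCM = 4588


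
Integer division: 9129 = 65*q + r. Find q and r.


9129 = 65 * 140 + 29
Check: 9100 + 29 = 9129

q = 140, r = 29


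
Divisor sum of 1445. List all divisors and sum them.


Divisors of 1445: 1, 5, 17, 85, 289, 1445
Sum = 1 + 5 + 17 + 85 + 289 + 1445 = 1842

σ(1445) = 1842


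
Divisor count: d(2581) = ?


2581 = 29^1 × 89^1
d(2581) = (1+1) × (1+1) = 4

4 divisors


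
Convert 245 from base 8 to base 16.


245 (base 8) = 165 (decimal)
165 (decimal) = A5 (base 16)


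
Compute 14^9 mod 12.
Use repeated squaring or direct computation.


14^1 mod 12 = 2
14^2 mod 12 = 4
14^3 mod 12 = 8
14^4 mod 12 = 4
14^5 mod 12 = 8
14^6 mod 12 = 4
14^7 mod 12 = 8
14^8 mod 12 = 4
14^9 mod 12 = 8


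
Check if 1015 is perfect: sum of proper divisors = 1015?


Proper divisors of 1015: 1, 5, 7, 29, 35, 145, 203
Sum = 1 + 5 + 7 + 29 + 35 + 145 + 203 = 425

No, 1015 is not perfect (425 ≠ 1015)


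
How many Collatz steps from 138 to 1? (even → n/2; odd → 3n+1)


138 → 69 → 208 → 104 → 52 → 26 → 13 → 40 → 20 → 10 → 5 → 16 → 8 → 4 → 2 → 1
Total steps = 15

15 steps


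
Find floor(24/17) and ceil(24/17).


24/17 = 1.4118
floor = 1
ceil = 2

floor = 1, ceil = 2


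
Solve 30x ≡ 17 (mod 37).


GCD(30, 37) = 1, unique solution
a^(-1) mod 37 = 21
x = 21 * 17 mod 37 = 24

x ≡ 24 (mod 37)


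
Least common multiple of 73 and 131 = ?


GCD(73, 131) = 1
LCM = 73*131/1 = 9563/1 = 9563

LCM = 9563


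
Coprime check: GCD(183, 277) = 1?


Euclidean algorithm:
277 = 1 * 183 + 94
183 = 1 * 94 + 89
94 = 1 * 89 + 5
89 = 17 * 5 + 4
5 = 1 * 4 + 1
4 = 4 * 1 + 0
GCD(183, 277) = 1

Yes, coprime (GCD = 1)


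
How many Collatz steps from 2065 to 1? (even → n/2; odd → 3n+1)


2065 → 6196 → 3098 → 1549 → 4648 → 2324 → 1162 → 581 → 1744 → 872 → 436 → 218 → 109 → 328 → 164 → 82 → 41 → 124 → 62 → 31 → 94 → 47 → 142 → 71 → 214 → 107 → 322 → 161 → 484 → 242 → 121 → 364 → 182 → 91 → 274 → 137 → 412 → 206 → 103 → 310 → 155 → 466 → 233 → 700 → 350 → 175 → 526 → 263 → 790 → 395 → 1186 → 593 → 1780 → 890 → 445 → 1336 → 668 → 334 → 167 → 502 → 251 → 754 → 377 → 1132 → 566 → 283 → 850 → 425 → 1276 → 638 → 319 → 958 → 479 → 1438 → 719 → 2158 → 1079 → 3238 → 1619 → 4858 → 2429 → 7288 → 3644 → 1822 → 911 → 2734 → 1367 → 4102 → 2051 → 6154 → 3077 → 9232 → 4616 → 2308 → 1154 → 577 → 1732 → 866 → 433 → 1300 → 650 → 325 → 976 → 488 → 244 → 122 → 61 → 184 → 92 → 46 → 23 → 70 → 35 → 106 → 53 → 160 → 80 → 40 → 20 → 10 → 5 → 16 → 8 → 4 → 2 → 1
Total steps = 125

125 steps


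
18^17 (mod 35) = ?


18^1 mod 35 = 18
18^2 mod 35 = 9
18^3 mod 35 = 22
18^4 mod 35 = 11
18^5 mod 35 = 23
18^6 mod 35 = 29
18^7 mod 35 = 32
18^8 mod 35 = 16
18^9 mod 35 = 8
18^10 mod 35 = 4
18^11 mod 35 = 2
18^12 mod 35 = 1
18^13 mod 35 = 18
18^14 mod 35 = 9
18^15 mod 35 = 22
18^16 mod 35 = 11
18^17 mod 35 = 23


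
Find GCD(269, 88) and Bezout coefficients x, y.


Tabular extended Euclidean (each row: r = 269*s + 88*t):
r=269, s=1, t=0
r=88, s=0, t=1
q=3: r=5, s=1, t=-3   [269*(1) + 88*(-3) = 5]
q=17: r=3, s=-17, t=52   [269*(-17) + 88*(52) = 3]
q=1: r=2, s=18, t=-55   [269*(18) + 88*(-55) = 2]
q=1: r=1, s=-35, t=107   [269*(-35) + 88*(107) = 1]
q=2: r=0, s=88, t=-269   [269*(88) + 88*(-269) = 0]
GCD = 1; from the row with r=1: x=-35, y=107
Check: 269*(-35) + 88*(107) = -9415 + 9416 = 1

GCD = 1, x = -35, y = 107


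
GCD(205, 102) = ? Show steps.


205 = 2 * 102 + 1
102 = 102 * 1 + 0
GCD = 1


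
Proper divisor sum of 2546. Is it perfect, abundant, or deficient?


Proper divisors: 1, 2, 19, 38, 67, 134, 1273
Sum = 1 + 2 + 19 + 38 + 67 + 134 + 1273 = 1534
1534 < 2546 → deficient

s(2546) = 1534 (deficient)


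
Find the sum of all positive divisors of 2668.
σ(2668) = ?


Divisors of 2668: 1, 2, 4, 23, 29, 46, 58, 92, 116, 667, 1334, 2668
Sum = 1 + 2 + 4 + 23 + 29 + 46 + 58 + 92 + 116 + 667 + 1334 + 2668 = 5040

σ(2668) = 5040


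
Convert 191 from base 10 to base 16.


191 (base 10) = 191 (decimal)
191 (decimal) = BF (base 16)


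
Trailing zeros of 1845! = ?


floor(1845/5) = 369
floor(1845/25) = 73
floor(1845/125) = 14
floor(1845/625) = 2
Total = 458

458 trailing zeros


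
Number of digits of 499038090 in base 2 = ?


499038090 in base 2 = 11101101111101011011110001010
Number of digits = 29

29 digits (base 2)


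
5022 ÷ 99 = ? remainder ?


5022 = 99 * 50 + 72
Check: 4950 + 72 = 5022

q = 50, r = 72


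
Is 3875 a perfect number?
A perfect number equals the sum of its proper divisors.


Proper divisors of 3875: 1, 5, 25, 31, 125, 155, 775
Sum = 1 + 5 + 25 + 31 + 125 + 155 + 775 = 1117

No, 3875 is not perfect (1117 ≠ 3875)


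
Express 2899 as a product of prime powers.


2899 / 13 = 223
223 / 223 = 1
2899 = 13 × 223


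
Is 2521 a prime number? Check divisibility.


Check divisors up to sqrt(2521) = 50.2096
No divisors found.
2521 is prime.

Yes, 2521 is prime


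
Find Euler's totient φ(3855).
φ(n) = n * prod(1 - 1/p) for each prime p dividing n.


3855 = 3 × 5 × 257
Prime factors: 3, 5, 257
φ(3855) = 3855 × (1-1/3) × (1-1/5) × (1-1/257)
= 3855 × 2/3 × 4/5 × 256/257 = 2048

φ(3855) = 2048


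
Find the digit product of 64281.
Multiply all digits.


6 × 4 × 2 × 8 × 1 = 384


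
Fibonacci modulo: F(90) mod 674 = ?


F(k) mod 674 for k=1..90:
1, 1, 2, 3, 5, 8, 13, 21, 34, 55, 89, 144, 233, 377, 610, 313, 249, 562, 137, 25, 162, 187, 349, 536, 211, 73, 284, 357, 641, 324, 291, 615, 232, 173, 405, 578, 309, 213, 522, 61, 583, 644, 553, 523, 402, 251, 653, 230, 209, 439, 648, 413, 387, 126, 513, 639, 478, 443, 247, 16, 263, 279, 542, 147, 15, 162, 177, 339, 516, 181, 23, 204, 227, 431, 658, 415, 399, 140, 539, 5, 544, 549, 419, 294, 39, 333, 372, 31, 403, 434
F(90) mod 674 = 434


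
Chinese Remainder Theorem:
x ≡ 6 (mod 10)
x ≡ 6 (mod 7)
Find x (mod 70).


M = 10*7 = 70
M1 = M/10 = 7, M2 = M/7 = 10
M1^(-1) mod 10 = 3, M2^(-1) mod 7 = 5
x = 6*7*3 + 6*10*5 = 426
426 mod 70 = 6
Check: 6 mod 10 = 6 ✓, 6 mod 7 = 6 ✓

x ≡ 6 (mod 70)


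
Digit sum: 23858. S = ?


2 + 3 + 8 + 5 + 8 = 26


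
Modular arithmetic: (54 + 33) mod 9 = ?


54 + 33 = 87
87 mod 9 = 6


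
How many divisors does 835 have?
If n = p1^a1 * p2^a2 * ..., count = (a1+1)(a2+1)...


835 = 5^1 × 167^1
d(835) = (1+1) × (1+1) = 4

4 divisors


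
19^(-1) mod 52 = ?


Use the extended Euclidean algorithm on (52, 19); each row r = 52*s + 19*t:
r=52, s=1, t=0
r=19, s=0, t=1
q=2: r=14, s=1, t=-2   [52*(1) + 19*(-2) = 14]
q=1: r=5, s=-1, t=3   [52*(-1) + 19*(3) = 5]
q=2: r=4, s=3, t=-8   [52*(3) + 19*(-8) = 4]
q=1: r=1, s=-4, t=11   [52*(-4) + 19*(11) = 1]
q=4: r=0, s=19, t=-52   [52*(19) + 19*(-52) = 0]
GCD = 1 with t = 11, so 19*(11) ≡ 1 (mod 52)
Inverse = 11 mod 52 = 11
Check: 19 * 11 = 209 ≡ 1 (mod 52)

19^(-1) ≡ 11 (mod 52)


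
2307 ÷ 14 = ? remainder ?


2307 = 14 * 164 + 11
Check: 2296 + 11 = 2307

q = 164, r = 11


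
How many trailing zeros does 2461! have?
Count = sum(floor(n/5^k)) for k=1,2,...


floor(2461/5) = 492
floor(2461/25) = 98
floor(2461/125) = 19
floor(2461/625) = 3
Total = 612

612 trailing zeros


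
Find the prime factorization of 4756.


4756 / 2 = 2378
2378 / 2 = 1189
1189 / 29 = 41
41 / 41 = 1
4756 = 2^2 × 29 × 41


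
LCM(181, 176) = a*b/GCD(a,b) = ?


GCD(181, 176) = 1
LCM = 181*176/1 = 31856/1 = 31856

LCM = 31856


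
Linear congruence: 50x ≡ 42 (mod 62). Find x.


GCD(50, 62) = 2 divides 42
Divide: 25x ≡ 21 (mod 31)
x ≡ 12 (mod 31)


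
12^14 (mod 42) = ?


12^1 mod 42 = 12
12^2 mod 42 = 18
12^3 mod 42 = 6
12^4 mod 42 = 30
12^5 mod 42 = 24
12^6 mod 42 = 36
12^7 mod 42 = 12
12^8 mod 42 = 18
12^9 mod 42 = 6
12^10 mod 42 = 30
12^11 mod 42 = 24
12^12 mod 42 = 36
12^13 mod 42 = 12
12^14 mod 42 = 18


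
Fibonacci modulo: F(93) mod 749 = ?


F(k) mod 749 for k=1..93:
1, 1, 2, 3, 5, 8, 13, 21, 34, 55, 89, 144, 233, 377, 610, 238, 99, 337, 436, 24, 460, 484, 195, 679, 125, 55, 180, 235, 415, 650, 316, 217, 533, 1, 534, 535, 320, 106, 426, 532, 209, 741, 201, 193, 394, 587, 232, 70, 302, 372, 674, 297, 222, 519, 741, 511, 503, 265, 19, 284, 303, 587, 141, 728, 120, 99, 219, 318, 537, 106, 643, 0, 643, 643, 537, 431, 219, 650, 120, 21, 141, 162, 303, 465, 19, 484, 503, 238, 741, 230, 222, 452, 674
F(93) mod 749 = 674


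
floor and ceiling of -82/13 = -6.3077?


-82/13 = -6.3077
floor = -7
ceil = -6

floor = -7, ceil = -6


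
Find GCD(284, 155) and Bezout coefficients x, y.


Tabular extended Euclidean (each row: r = 284*s + 155*t):
r=284, s=1, t=0
r=155, s=0, t=1
q=1: r=129, s=1, t=-1   [284*(1) + 155*(-1) = 129]
q=1: r=26, s=-1, t=2   [284*(-1) + 155*(2) = 26]
q=4: r=25, s=5, t=-9   [284*(5) + 155*(-9) = 25]
q=1: r=1, s=-6, t=11   [284*(-6) + 155*(11) = 1]
q=25: r=0, s=155, t=-284   [284*(155) + 155*(-284) = 0]
GCD = 1; from the row with r=1: x=-6, y=11
Check: 284*(-6) + 155*(11) = -1704 + 1705 = 1

GCD = 1, x = -6, y = 11


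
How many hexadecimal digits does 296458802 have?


296458802 in base 16 = 11AB9A32
Number of digits = 8

8 digits (base 16)


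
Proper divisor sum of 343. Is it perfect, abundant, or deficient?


Proper divisors: 1, 7, 49
Sum = 1 + 7 + 49 = 57
57 < 343 → deficient

s(343) = 57 (deficient)


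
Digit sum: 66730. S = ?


6 + 6 + 7 + 3 + 0 = 22


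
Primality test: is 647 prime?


Check divisors up to sqrt(647) = 25.4362
No divisors found.
647 is prime.

Yes, 647 is prime


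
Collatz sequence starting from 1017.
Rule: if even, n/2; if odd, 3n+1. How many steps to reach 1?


1017 → 3052 → 1526 → 763 → 2290 → 1145 → 3436 → 1718 → 859 → 2578 → 1289 → 3868 → 1934 → 967 → 2902 → 1451 → 4354 → 2177 → 6532 → 3266 → 1633 → 4900 → 2450 → 1225 → 3676 → 1838 → 919 → 2758 → 1379 → 4138 → 2069 → 6208 → 3104 → 1552 → 776 → 388 → 194 → 97 → 292 → 146 → 73 → 220 → 110 → 55 → 166 → 83 → 250 → 125 → 376 → 188 → 94 → 47 → 142 → 71 → 214 → 107 → 322 → 161 → 484 → 242 → 121 → 364 → 182 → 91 → 274 → 137 → 412 → 206 → 103 → 310 → 155 → 466 → 233 → 700 → 350 → 175 → 526 → 263 → 790 → 395 → 1186 → 593 → 1780 → 890 → 445 → 1336 → 668 → 334 → 167 → 502 → 251 → 754 → 377 → 1132 → 566 → 283 → 850 → 425 → 1276 → 638 → 319 → 958 → 479 → 1438 → 719 → 2158 → 1079 → 3238 → 1619 → 4858 → 2429 → 7288 → 3644 → 1822 → 911 → 2734 → 1367 → 4102 → 2051 → 6154 → 3077 → 9232 → 4616 → 2308 → 1154 → 577 → 1732 → 866 → 433 → 1300 → 650 → 325 → 976 → 488 → 244 → 122 → 61 → 184 → 92 → 46 → 23 → 70 → 35 → 106 → 53 → 160 → 80 → 40 → 20 → 10 → 5 → 16 → 8 → 4 → 2 → 1
Total steps = 155

155 steps


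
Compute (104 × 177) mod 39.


104 × 177 = 18408
18408 mod 39 = 0


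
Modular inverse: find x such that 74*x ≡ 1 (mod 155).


Use the extended Euclidean algorithm on (155, 74); each row r = 155*s + 74*t:
r=155, s=1, t=0
r=74, s=0, t=1
q=2: r=7, s=1, t=-2   [155*(1) + 74*(-2) = 7]
q=10: r=4, s=-10, t=21   [155*(-10) + 74*(21) = 4]
q=1: r=3, s=11, t=-23   [155*(11) + 74*(-23) = 3]
q=1: r=1, s=-21, t=44   [155*(-21) + 74*(44) = 1]
q=3: r=0, s=74, t=-155   [155*(74) + 74*(-155) = 0]
GCD = 1 with t = 44, so 74*(44) ≡ 1 (mod 155)
Inverse = 44 mod 155 = 44
Check: 74 * 44 = 3256 ≡ 1 (mod 155)

74^(-1) ≡ 44 (mod 155)


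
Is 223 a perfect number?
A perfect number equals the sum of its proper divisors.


Proper divisors of 223: 1
Sum = 1 = 1

No, 223 is not perfect (1 ≠ 223)


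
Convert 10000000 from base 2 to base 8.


10000000 (base 2) = 128 (decimal)
128 (decimal) = 200 (base 8)


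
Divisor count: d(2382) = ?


2382 = 2^1 × 3^1 × 397^1
d(2382) = (1+1) × (1+1) × (1+1) = 8

8 divisors


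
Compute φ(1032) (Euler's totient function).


1032 = 2^3 × 3 × 43
Prime factors: 2, 3, 43
φ(1032) = 1032 × (1-1/2) × (1-1/3) × (1-1/43)
= 1032 × 1/2 × 2/3 × 42/43 = 336

φ(1032) = 336


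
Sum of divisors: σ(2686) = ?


Divisors of 2686: 1, 2, 17, 34, 79, 158, 1343, 2686
Sum = 1 + 2 + 17 + 34 + 79 + 158 + 1343 + 2686 = 4320

σ(2686) = 4320


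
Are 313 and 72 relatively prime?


Euclidean algorithm:
313 = 4 * 72 + 25
72 = 2 * 25 + 22
25 = 1 * 22 + 3
22 = 7 * 3 + 1
3 = 3 * 1 + 0
GCD(313, 72) = 1

Yes, coprime (GCD = 1)


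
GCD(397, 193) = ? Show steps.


397 = 2 * 193 + 11
193 = 17 * 11 + 6
11 = 1 * 6 + 5
6 = 1 * 5 + 1
5 = 5 * 1 + 0
GCD = 1


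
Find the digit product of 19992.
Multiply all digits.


1 × 9 × 9 × 9 × 2 = 1458


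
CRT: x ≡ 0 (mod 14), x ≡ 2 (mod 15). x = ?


M = 14*15 = 210
M1 = M/14 = 15, M2 = M/15 = 14
M1^(-1) mod 14 = 1, M2^(-1) mod 15 = 14
x = 0*15*1 + 2*14*14 = 392
392 mod 210 = 182
Check: 182 mod 14 = 0 ✓, 182 mod 15 = 2 ✓

x ≡ 182 (mod 210)


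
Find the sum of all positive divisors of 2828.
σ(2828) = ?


Divisors of 2828: 1, 2, 4, 7, 14, 28, 101, 202, 404, 707, 1414, 2828
Sum = 1 + 2 + 4 + 7 + 14 + 28 + 101 + 202 + 404 + 707 + 1414 + 2828 = 5712

σ(2828) = 5712


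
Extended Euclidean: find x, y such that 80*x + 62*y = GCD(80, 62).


Tabular extended Euclidean (each row: r = 80*s + 62*t):
r=80, s=1, t=0
r=62, s=0, t=1
q=1: r=18, s=1, t=-1   [80*(1) + 62*(-1) = 18]
q=3: r=8, s=-3, t=4   [80*(-3) + 62*(4) = 8]
q=2: r=2, s=7, t=-9   [80*(7) + 62*(-9) = 2]
q=4: r=0, s=-31, t=40   [80*(-31) + 62*(40) = 0]
GCD = 2; from the row with r=2: x=7, y=-9
Check: 80*(7) + 62*(-9) = 560 - 558 = 2

GCD = 2, x = 7, y = -9


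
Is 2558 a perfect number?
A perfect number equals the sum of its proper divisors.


Proper divisors of 2558: 1, 2, 1279
Sum = 1 + 2 + 1279 = 1282

No, 2558 is not perfect (1282 ≠ 2558)


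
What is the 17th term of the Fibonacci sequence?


Sequence: 1, 1, 2, 3, 5, 8, 13, 21, 34, 55, 89, 144, 233, 377, 610, 987, 1597
F(17) = 1597


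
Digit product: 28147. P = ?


2 × 8 × 1 × 4 × 7 = 448


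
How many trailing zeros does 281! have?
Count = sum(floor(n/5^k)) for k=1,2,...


floor(281/5) = 56
floor(281/25) = 11
floor(281/125) = 2
Total = 69

69 trailing zeros


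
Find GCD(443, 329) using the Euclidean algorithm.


443 = 1 * 329 + 114
329 = 2 * 114 + 101
114 = 1 * 101 + 13
101 = 7 * 13 + 10
13 = 1 * 10 + 3
10 = 3 * 3 + 1
3 = 3 * 1 + 0
GCD = 1


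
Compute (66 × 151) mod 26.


66 × 151 = 9966
9966 mod 26 = 8


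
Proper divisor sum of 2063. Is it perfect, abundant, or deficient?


Proper divisors: 1
Sum = 1 = 1
1 < 2063 → deficient

s(2063) = 1 (deficient)


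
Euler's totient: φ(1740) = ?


1740 = 2^2 × 3 × 5 × 29
Prime factors: 2, 3, 5, 29
φ(1740) = 1740 × (1-1/2) × (1-1/3) × (1-1/5) × (1-1/29)
= 1740 × 1/2 × 2/3 × 4/5 × 28/29 = 448

φ(1740) = 448


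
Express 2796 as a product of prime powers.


2796 / 2 = 1398
1398 / 2 = 699
699 / 3 = 233
233 / 233 = 1
2796 = 2^2 × 3 × 233


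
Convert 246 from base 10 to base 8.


246 (base 10) = 246 (decimal)
246 (decimal) = 366 (base 8)


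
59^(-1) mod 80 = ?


Use the extended Euclidean algorithm on (80, 59); each row r = 80*s + 59*t:
r=80, s=1, t=0
r=59, s=0, t=1
q=1: r=21, s=1, t=-1   [80*(1) + 59*(-1) = 21]
q=2: r=17, s=-2, t=3   [80*(-2) + 59*(3) = 17]
q=1: r=4, s=3, t=-4   [80*(3) + 59*(-4) = 4]
q=4: r=1, s=-14, t=19   [80*(-14) + 59*(19) = 1]
q=4: r=0, s=59, t=-80   [80*(59) + 59*(-80) = 0]
GCD = 1 with t = 19, so 59*(19) ≡ 1 (mod 80)
Inverse = 19 mod 80 = 19
Check: 59 * 19 = 1121 ≡ 1 (mod 80)

59^(-1) ≡ 19 (mod 80)


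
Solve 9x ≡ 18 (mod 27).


GCD(9, 27) = 9 divides 18
Divide: 1x ≡ 2 (mod 3)
x ≡ 2 (mod 3)


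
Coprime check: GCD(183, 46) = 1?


Euclidean algorithm:
183 = 3 * 46 + 45
46 = 1 * 45 + 1
45 = 45 * 1 + 0
GCD(183, 46) = 1

Yes, coprime (GCD = 1)


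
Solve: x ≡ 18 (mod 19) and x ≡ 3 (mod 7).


M = 19*7 = 133
M1 = M/19 = 7, M2 = M/7 = 19
M1^(-1) mod 19 = 11, M2^(-1) mod 7 = 3
x = 18*7*11 + 3*19*3 = 1557
1557 mod 133 = 94
Check: 94 mod 19 = 18 ✓, 94 mod 7 = 3 ✓

x ≡ 94 (mod 133)


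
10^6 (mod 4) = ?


10^1 mod 4 = 2
10^2 mod 4 = 0
10^3 mod 4 = 0
10^4 mod 4 = 0
10^5 mod 4 = 0
10^6 mod 4 = 0


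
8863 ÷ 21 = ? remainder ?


8863 = 21 * 422 + 1
Check: 8862 + 1 = 8863

q = 422, r = 1


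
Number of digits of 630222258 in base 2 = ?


630222258 in base 2 = 100101100100000110110110110010
Number of digits = 30

30 digits (base 2)


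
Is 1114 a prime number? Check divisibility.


1114 / 2 = 557 (exact division)
1114 is NOT prime.

No, 1114 is not prime


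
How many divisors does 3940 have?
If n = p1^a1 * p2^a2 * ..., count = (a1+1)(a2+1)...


3940 = 2^2 × 5^1 × 197^1
d(3940) = (2+1) × (1+1) × (1+1) = 12

12 divisors


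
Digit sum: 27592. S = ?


2 + 7 + 5 + 9 + 2 = 25


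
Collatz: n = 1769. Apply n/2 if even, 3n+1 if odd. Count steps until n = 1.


1769 → 5308 → 2654 → 1327 → 3982 → 1991 → 5974 → 2987 → 8962 → 4481 → 13444 → 6722 → 3361 → 10084 → 5042 → 2521 → 7564 → 3782 → 1891 → 5674 → 2837 → 8512 → 4256 → 2128 → 1064 → 532 → 266 → 133 → 400 → 200 → 100 → 50 → 25 → 76 → 38 → 19 → 58 → 29 → 88 → 44 → 22 → 11 → 34 → 17 → 52 → 26 → 13 → 40 → 20 → 10 → 5 → 16 → 8 → 4 → 2 → 1
Total steps = 55

55 steps


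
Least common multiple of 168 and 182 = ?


GCD(168, 182) = 14
LCM = 168*182/14 = 30576/14 = 2184

LCM = 2184


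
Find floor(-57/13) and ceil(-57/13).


-57/13 = -4.3846
floor = -5
ceil = -4

floor = -5, ceil = -4


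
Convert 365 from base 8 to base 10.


365 (base 8) = 245 (decimal)
245 (decimal) = 245 (base 10)


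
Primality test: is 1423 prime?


Check divisors up to sqrt(1423) = 37.7227
No divisors found.
1423 is prime.

Yes, 1423 is prime


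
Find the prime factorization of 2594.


2594 / 2 = 1297
1297 / 1297 = 1
2594 = 2 × 1297


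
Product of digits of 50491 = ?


5 × 0 × 4 × 9 × 1 = 0


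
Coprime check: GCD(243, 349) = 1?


Euclidean algorithm:
349 = 1 * 243 + 106
243 = 2 * 106 + 31
106 = 3 * 31 + 13
31 = 2 * 13 + 5
13 = 2 * 5 + 3
5 = 1 * 3 + 2
3 = 1 * 2 + 1
2 = 2 * 1 + 0
GCD(243, 349) = 1

Yes, coprime (GCD = 1)


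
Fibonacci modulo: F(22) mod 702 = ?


F(k) mod 702 for k=1..22:
1, 1, 2, 3, 5, 8, 13, 21, 34, 55, 89, 144, 233, 377, 610, 285, 193, 478, 671, 447, 416, 161
F(22) mod 702 = 161


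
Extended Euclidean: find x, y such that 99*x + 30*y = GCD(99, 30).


Tabular extended Euclidean (each row: r = 99*s + 30*t):
r=99, s=1, t=0
r=30, s=0, t=1
q=3: r=9, s=1, t=-3   [99*(1) + 30*(-3) = 9]
q=3: r=3, s=-3, t=10   [99*(-3) + 30*(10) = 3]
q=3: r=0, s=10, t=-33   [99*(10) + 30*(-33) = 0]
GCD = 3; from the row with r=3: x=-3, y=10
Check: 99*(-3) + 30*(10) = -297 + 300 = 3

GCD = 3, x = -3, y = 10


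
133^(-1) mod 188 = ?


Use the extended Euclidean algorithm on (188, 133); each row r = 188*s + 133*t:
r=188, s=1, t=0
r=133, s=0, t=1
q=1: r=55, s=1, t=-1   [188*(1) + 133*(-1) = 55]
q=2: r=23, s=-2, t=3   [188*(-2) + 133*(3) = 23]
q=2: r=9, s=5, t=-7   [188*(5) + 133*(-7) = 9]
q=2: r=5, s=-12, t=17   [188*(-12) + 133*(17) = 5]
q=1: r=4, s=17, t=-24   [188*(17) + 133*(-24) = 4]
q=1: r=1, s=-29, t=41   [188*(-29) + 133*(41) = 1]
q=4: r=0, s=133, t=-188   [188*(133) + 133*(-188) = 0]
GCD = 1 with t = 41, so 133*(41) ≡ 1 (mod 188)
Inverse = 41 mod 188 = 41
Check: 133 * 41 = 5453 ≡ 1 (mod 188)

133^(-1) ≡ 41 (mod 188)


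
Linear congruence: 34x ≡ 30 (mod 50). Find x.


GCD(34, 50) = 2 divides 30
Divide: 17x ≡ 15 (mod 25)
x ≡ 20 (mod 25)


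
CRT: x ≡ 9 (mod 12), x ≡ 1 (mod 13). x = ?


M = 12*13 = 156
M1 = M/12 = 13, M2 = M/13 = 12
M1^(-1) mod 12 = 1, M2^(-1) mod 13 = 12
x = 9*13*1 + 1*12*12 = 261
261 mod 156 = 105
Check: 105 mod 12 = 9 ✓, 105 mod 13 = 1 ✓

x ≡ 105 (mod 156)


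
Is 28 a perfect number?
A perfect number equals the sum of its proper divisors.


Proper divisors of 28: 1, 2, 4, 7, 14
Sum = 1 + 2 + 4 + 7 + 14 = 28

Yes, 28 is perfect (28 = 28)


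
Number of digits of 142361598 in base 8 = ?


142361598 in base 8 = 1037041776
Number of digits = 10

10 digits (base 8)


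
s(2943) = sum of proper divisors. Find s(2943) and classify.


Proper divisors: 1, 3, 9, 27, 109, 327, 981
Sum = 1 + 3 + 9 + 27 + 109 + 327 + 981 = 1457
1457 < 2943 → deficient

s(2943) = 1457 (deficient)


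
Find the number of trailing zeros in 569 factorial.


floor(569/5) = 113
floor(569/25) = 22
floor(569/125) = 4
Total = 139

139 trailing zeros


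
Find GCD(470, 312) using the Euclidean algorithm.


470 = 1 * 312 + 158
312 = 1 * 158 + 154
158 = 1 * 154 + 4
154 = 38 * 4 + 2
4 = 2 * 2 + 0
GCD = 2


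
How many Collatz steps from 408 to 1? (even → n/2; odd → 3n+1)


408 → 204 → 102 → 51 → 154 → 77 → 232 → 116 → 58 → 29 → 88 → 44 → 22 → 11 → 34 → 17 → 52 → 26 → 13 → 40 → 20 → 10 → 5 → 16 → 8 → 4 → 2 → 1
Total steps = 27

27 steps


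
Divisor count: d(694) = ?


694 = 2^1 × 347^1
d(694) = (1+1) × (1+1) = 4

4 divisors


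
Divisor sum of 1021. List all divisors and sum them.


Divisors of 1021: 1, 1021
Sum = 1 + 1021 = 1022

σ(1021) = 1022


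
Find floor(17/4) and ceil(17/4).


17/4 = 4.2500
floor = 4
ceil = 5

floor = 4, ceil = 5


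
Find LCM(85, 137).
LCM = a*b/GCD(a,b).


GCD(85, 137) = 1
LCM = 85*137/1 = 11645/1 = 11645

LCM = 11645


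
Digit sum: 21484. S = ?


2 + 1 + 4 + 8 + 4 = 19


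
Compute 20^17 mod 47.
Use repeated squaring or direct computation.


20^1 mod 47 = 20
20^2 mod 47 = 24
20^3 mod 47 = 10
20^4 mod 47 = 12
20^5 mod 47 = 5
20^6 mod 47 = 6
20^7 mod 47 = 26
20^8 mod 47 = 3
20^9 mod 47 = 13
20^10 mod 47 = 25
20^11 mod 47 = 30
20^12 mod 47 = 36
20^13 mod 47 = 15
20^14 mod 47 = 18
20^15 mod 47 = 31
20^16 mod 47 = 9
20^17 mod 47 = 39


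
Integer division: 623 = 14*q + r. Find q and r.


623 = 14 * 44 + 7
Check: 616 + 7 = 623

q = 44, r = 7


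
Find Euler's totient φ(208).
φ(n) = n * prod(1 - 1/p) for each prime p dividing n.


208 = 2^4 × 13
Prime factors: 2, 13
φ(208) = 208 × (1-1/2) × (1-1/13)
= 208 × 1/2 × 12/13 = 96

φ(208) = 96


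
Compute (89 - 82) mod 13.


89 - 82 = 7
7 mod 13 = 7


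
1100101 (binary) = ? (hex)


1100101 (base 2) = 101 (decimal)
101 (decimal) = 65 (base 16)


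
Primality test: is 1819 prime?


1819 / 17 = 107 (exact division)
1819 is NOT prime.

No, 1819 is not prime


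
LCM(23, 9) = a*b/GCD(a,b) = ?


GCD(23, 9) = 1
LCM = 23*9/1 = 207/1 = 207

LCM = 207


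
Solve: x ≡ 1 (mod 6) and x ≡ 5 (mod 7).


M = 6*7 = 42
M1 = M/6 = 7, M2 = M/7 = 6
M1^(-1) mod 6 = 1, M2^(-1) mod 7 = 6
x = 1*7*1 + 5*6*6 = 187
187 mod 42 = 19
Check: 19 mod 6 = 1 ✓, 19 mod 7 = 5 ✓

x ≡ 19 (mod 42)


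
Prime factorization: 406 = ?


406 / 2 = 203
203 / 7 = 29
29 / 29 = 1
406 = 2 × 7 × 29


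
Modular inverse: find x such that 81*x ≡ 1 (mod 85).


Use the extended Euclidean algorithm on (85, 81); each row r = 85*s + 81*t:
r=85, s=1, t=0
r=81, s=0, t=1
q=1: r=4, s=1, t=-1   [85*(1) + 81*(-1) = 4]
q=20: r=1, s=-20, t=21   [85*(-20) + 81*(21) = 1]
q=4: r=0, s=81, t=-85   [85*(81) + 81*(-85) = 0]
GCD = 1 with t = 21, so 81*(21) ≡ 1 (mod 85)
Inverse = 21 mod 85 = 21
Check: 81 * 21 = 1701 ≡ 1 (mod 85)

81^(-1) ≡ 21 (mod 85)


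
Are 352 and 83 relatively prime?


Euclidean algorithm:
352 = 4 * 83 + 20
83 = 4 * 20 + 3
20 = 6 * 3 + 2
3 = 1 * 2 + 1
2 = 2 * 1 + 0
GCD(352, 83) = 1

Yes, coprime (GCD = 1)


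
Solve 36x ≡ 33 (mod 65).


GCD(36, 65) = 1, unique solution
a^(-1) mod 65 = 56
x = 56 * 33 mod 65 = 28

x ≡ 28 (mod 65)


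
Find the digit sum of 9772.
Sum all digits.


9 + 7 + 7 + 2 = 25


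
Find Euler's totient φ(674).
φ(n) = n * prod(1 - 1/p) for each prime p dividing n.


674 = 2 × 337
Prime factors: 2, 337
φ(674) = 674 × (1-1/2) × (1-1/337)
= 674 × 1/2 × 336/337 = 336

φ(674) = 336


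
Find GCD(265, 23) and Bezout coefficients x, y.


Tabular extended Euclidean (each row: r = 265*s + 23*t):
r=265, s=1, t=0
r=23, s=0, t=1
q=11: r=12, s=1, t=-11   [265*(1) + 23*(-11) = 12]
q=1: r=11, s=-1, t=12   [265*(-1) + 23*(12) = 11]
q=1: r=1, s=2, t=-23   [265*(2) + 23*(-23) = 1]
q=11: r=0, s=-23, t=265   [265*(-23) + 23*(265) = 0]
GCD = 1; from the row with r=1: x=2, y=-23
Check: 265*(2) + 23*(-23) = 530 - 529 = 1

GCD = 1, x = 2, y = -23


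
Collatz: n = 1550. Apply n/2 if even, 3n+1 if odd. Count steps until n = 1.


1550 → 775 → 2326 → 1163 → 3490 → 1745 → 5236 → 2618 → 1309 → 3928 → 1964 → 982 → 491 → 1474 → 737 → 2212 → 1106 → 553 → 1660 → 830 → 415 → 1246 → 623 → 1870 → 935 → 2806 → 1403 → 4210 → 2105 → 6316 → 3158 → 1579 → 4738 → 2369 → 7108 → 3554 → 1777 → 5332 → 2666 → 1333 → 4000 → 2000 → 1000 → 500 → 250 → 125 → 376 → 188 → 94 → 47 → 142 → 71 → 214 → 107 → 322 → 161 → 484 → 242 → 121 → 364 → 182 → 91 → 274 → 137 → 412 → 206 → 103 → 310 → 155 → 466 → 233 → 700 → 350 → 175 → 526 → 263 → 790 → 395 → 1186 → 593 → 1780 → 890 → 445 → 1336 → 668 → 334 → 167 → 502 → 251 → 754 → 377 → 1132 → 566 → 283 → 850 → 425 → 1276 → 638 → 319 → 958 → 479 → 1438 → 719 → 2158 → 1079 → 3238 → 1619 → 4858 → 2429 → 7288 → 3644 → 1822 → 911 → 2734 → 1367 → 4102 → 2051 → 6154 → 3077 → 9232 → 4616 → 2308 → 1154 → 577 → 1732 → 866 → 433 → 1300 → 650 → 325 → 976 → 488 → 244 → 122 → 61 → 184 → 92 → 46 → 23 → 70 → 35 → 106 → 53 → 160 → 80 → 40 → 20 → 10 → 5 → 16 → 8 → 4 → 2 → 1
Total steps = 153

153 steps
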